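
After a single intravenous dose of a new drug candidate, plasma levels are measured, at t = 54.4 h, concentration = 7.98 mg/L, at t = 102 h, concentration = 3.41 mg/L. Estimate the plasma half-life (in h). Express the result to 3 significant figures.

k = ln(C₁/C₂) / (t₂ − t₁) = ln(7.98/3.41) / (102 − 54.4)
  = 0.8502 / 47.60 = 0.01786 h⁻¹
t½ = ln2 / k = 0.693147 / 0.01786 = 38.81 h

38.8 h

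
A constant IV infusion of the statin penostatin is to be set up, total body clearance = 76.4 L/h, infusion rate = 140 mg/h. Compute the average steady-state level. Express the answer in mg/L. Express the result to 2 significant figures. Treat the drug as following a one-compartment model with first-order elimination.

1.8 mg/L

At steady state Css = R₀ / CL = 140 / 76.40 = 1.832 mg/L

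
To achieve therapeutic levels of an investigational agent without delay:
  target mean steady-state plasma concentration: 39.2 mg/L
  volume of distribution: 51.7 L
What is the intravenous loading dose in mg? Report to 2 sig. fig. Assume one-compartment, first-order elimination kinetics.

LD = Css × Vd = 39.2 × 51.7 = 2027 mg

2000 mg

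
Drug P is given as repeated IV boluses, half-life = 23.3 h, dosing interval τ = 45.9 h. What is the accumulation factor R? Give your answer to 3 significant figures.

k = ln2 / t½ = 0.693147 / 23.3 = 0.02975 h⁻¹
e^(−kτ) = e^(−0.02975 × 45.9) = 0.2552
Accumulation ratio R = 1 / (1 − e^(−kτ)) = 1 / (1 − 0.2552) = 1.343

1.34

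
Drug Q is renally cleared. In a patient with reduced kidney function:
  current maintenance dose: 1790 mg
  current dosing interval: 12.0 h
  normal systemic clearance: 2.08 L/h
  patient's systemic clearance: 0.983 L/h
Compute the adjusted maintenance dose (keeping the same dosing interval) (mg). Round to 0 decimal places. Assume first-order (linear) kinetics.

846 mg

To keep the same average steady-state level, dosing rate must scale with clearance.
CL ratio = 0.983 / 2.08 = 0.4726
New dose (same interval) = 1790 × 0.4726 = 846.0 mg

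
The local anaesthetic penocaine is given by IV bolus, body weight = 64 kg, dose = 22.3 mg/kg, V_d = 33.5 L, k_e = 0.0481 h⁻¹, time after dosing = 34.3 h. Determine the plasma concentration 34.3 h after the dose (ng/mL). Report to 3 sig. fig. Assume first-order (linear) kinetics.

8180 ng/mL

Total dose = 22.3 × 64 = 1427 mg
C₀ = Dose / Vd = 1427 / 33.5 = 42.60 mg/L
C = C₀ · e^(−k·t) = 42.60 × e^(−0.04810 × 34.3)
  = 42.60 × 0.1921 = 8.183 mg/L
Convert: 8.183 mg/L × 1000 = 8183 ng/mL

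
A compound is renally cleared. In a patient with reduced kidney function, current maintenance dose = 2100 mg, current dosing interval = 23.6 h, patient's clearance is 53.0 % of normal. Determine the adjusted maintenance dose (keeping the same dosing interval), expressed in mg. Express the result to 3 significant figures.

1110 mg

To keep the same average steady-state level, dosing rate must scale with clearance.
CL ratio = 53.0 / 100 = 0.5300
New dose (same interval) = 2100 × 0.5300 = 1113 mg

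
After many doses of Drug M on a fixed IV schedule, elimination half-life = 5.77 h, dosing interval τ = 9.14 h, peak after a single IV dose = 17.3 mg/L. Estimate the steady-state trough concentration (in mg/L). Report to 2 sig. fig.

k = ln2 / t½ = 0.693147 / 5.77 = 0.1201 h⁻¹
e^(−kτ) = e^(−0.1201 × 9.14) = 0.3336
Accumulation ratio R = 1 / (1 − e^(−kτ)) = 1 / (1 − 0.3336) = 1.501
Steady-state trough = C₀ × R × e^(−kτ) = 17.3 × 1.501 × 0.3336 = 8.663 mg/L

8.7 mg/L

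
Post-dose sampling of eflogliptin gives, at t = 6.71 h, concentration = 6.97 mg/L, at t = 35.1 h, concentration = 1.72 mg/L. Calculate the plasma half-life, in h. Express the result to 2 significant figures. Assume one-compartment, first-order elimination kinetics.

14 h

k = ln(C₁/C₂) / (t₂ − t₁) = ln(6.97/1.72) / (35.1 − 6.71)
  = 1.399 / 28.39 = 0.04928 h⁻¹
t½ = ln2 / k = 0.693147 / 0.04928 = 14.07 h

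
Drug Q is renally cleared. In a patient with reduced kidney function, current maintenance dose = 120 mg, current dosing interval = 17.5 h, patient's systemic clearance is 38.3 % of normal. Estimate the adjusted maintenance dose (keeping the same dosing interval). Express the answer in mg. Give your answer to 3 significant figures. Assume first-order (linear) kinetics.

To keep the same average steady-state level, dosing rate must scale with clearance.
CL ratio = 38.3 / 100 = 0.3830
New dose (same interval) = 120 × 0.3830 = 45.96 mg

46.0 mg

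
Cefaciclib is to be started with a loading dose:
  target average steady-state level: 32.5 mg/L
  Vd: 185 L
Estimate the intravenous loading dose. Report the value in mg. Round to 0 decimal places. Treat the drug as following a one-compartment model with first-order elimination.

LD = Css × Vd = 32.5 × 185 = 6013 mg

6013 mg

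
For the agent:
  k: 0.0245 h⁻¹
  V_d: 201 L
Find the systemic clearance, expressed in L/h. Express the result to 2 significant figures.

CL = k × Vd = 0.0245 × 201 = 4.925 L/h

4.9 L/h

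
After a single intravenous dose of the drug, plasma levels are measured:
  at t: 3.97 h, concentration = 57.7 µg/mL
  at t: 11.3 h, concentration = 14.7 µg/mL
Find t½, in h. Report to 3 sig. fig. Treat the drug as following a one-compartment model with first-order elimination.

3.72 h

k = ln(C₁/C₂) / (t₂ − t₁) = ln(57.7/14.7) / (11.3 − 3.97)
  = 1.367 / 7.330 = 0.1865 h⁻¹
t½ = ln2 / k = 0.693147 / 0.1865 = 3.717 h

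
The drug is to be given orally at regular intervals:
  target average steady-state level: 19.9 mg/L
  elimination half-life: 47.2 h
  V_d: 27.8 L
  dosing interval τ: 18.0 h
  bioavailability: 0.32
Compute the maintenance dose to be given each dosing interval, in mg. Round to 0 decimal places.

k = ln2 / t½ = 0.693147 / 47.2 = 0.01469 h⁻¹
CL = k × Vd = 0.01469 × 27.8 = 0.4084 L/h
At steady state, F × (Dose/τ) = Css × CL.
Dose = Css × CL × τ / F = 19.9 × 0.4084 × 18.0 / 0.32 = 457.2 mg

457 mg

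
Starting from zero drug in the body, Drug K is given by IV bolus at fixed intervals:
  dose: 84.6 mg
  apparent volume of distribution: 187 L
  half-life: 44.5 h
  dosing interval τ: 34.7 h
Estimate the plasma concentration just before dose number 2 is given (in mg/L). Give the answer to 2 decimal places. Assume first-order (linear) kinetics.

0.26 mg/L

C₀ per dose = Dose / Vd = 84.6 / 187 = 0.4524 mg/L
k = ln2 / t½ = 0.693147 / 44.5 = 0.01558 h⁻¹
Fraction remaining after one interval: r = e^(−kτ) = e^(−0.01558 × 34.7) = 0.5824
Before dose 2, 1 dose has been given (aged 1τ).
C_trough = C₀ × r = 0.4524 × 0.5824 = 0.2635 mg/L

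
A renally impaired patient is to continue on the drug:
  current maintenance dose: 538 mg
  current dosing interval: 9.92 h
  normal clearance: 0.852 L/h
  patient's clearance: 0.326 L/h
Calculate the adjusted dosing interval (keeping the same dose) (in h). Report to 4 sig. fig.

To keep the same average steady-state level, dosing rate must scale with clearance.
CL ratio = 0.326 / 0.852 = 0.3826
New interval (same dose) = 9.92 / 0.3826 = 25.93 h

25.93 h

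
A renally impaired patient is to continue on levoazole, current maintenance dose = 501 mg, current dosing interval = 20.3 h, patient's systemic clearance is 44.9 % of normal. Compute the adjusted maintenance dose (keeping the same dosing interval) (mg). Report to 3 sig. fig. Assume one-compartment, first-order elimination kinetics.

225 mg

To keep the same average steady-state level, dosing rate must scale with clearance.
CL ratio = 44.9 / 100 = 0.4490
New dose (same interval) = 501 × 0.4490 = 224.9 mg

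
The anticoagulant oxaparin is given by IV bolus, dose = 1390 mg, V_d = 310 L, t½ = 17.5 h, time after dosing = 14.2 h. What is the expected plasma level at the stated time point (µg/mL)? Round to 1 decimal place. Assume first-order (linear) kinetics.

C₀ = Dose / Vd = 1390 / 310 = 4.484 mg/L
k = ln2 / t½ = 0.693147 / 17.5 = 0.03961 h⁻¹
C = C₀ · e^(−k·t) = 4.484 × e^(−0.03961 × 14.2)
  = 4.484 × 0.5698 = 2.555 mg/L
(2.555 mg/L = 2.555 µg/mL)

2.6 µg/mL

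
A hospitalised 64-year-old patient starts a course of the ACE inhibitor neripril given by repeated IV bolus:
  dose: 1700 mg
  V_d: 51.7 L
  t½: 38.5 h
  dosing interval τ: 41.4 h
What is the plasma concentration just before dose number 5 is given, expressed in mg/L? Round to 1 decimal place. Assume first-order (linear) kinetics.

28.2 mg/L

C₀ per dose = Dose / Vd = 1700 / 51.7 = 32.88 mg/L
k = ln2 / t½ = 0.693147 / 38.5 = 0.01800 h⁻¹
Fraction remaining after one interval: r = e^(−kτ) = e^(−0.01800 × 41.4) = 0.4746
Before dose 5, 4 doses have been given (aged 1τ, 2τ, 3τ, 4τ).
C_trough = C₀ × (r + r² + … + r^4) = C₀ × r(1−r^4)/(1−r)
        = 32.88 × 0.4746 × (1 − 0.05074) / (1 − 0.4746) = 28.19 mg/L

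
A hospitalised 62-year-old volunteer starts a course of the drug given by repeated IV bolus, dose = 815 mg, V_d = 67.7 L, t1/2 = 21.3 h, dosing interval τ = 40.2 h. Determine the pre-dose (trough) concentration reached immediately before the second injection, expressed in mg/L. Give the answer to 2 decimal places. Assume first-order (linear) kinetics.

C₀ per dose = Dose / Vd = 815 / 67.7 = 12.04 mg/L
k = ln2 / t½ = 0.693147 / 21.3 = 0.03254 h⁻¹
Fraction remaining after one interval: r = e^(−kτ) = e^(−0.03254 × 40.2) = 0.2703
Before dose 2, 1 dose has been given (aged 1τ).
C_trough = C₀ × r = 12.04 × 0.2703 = 3.254 mg/L

3.25 mg/L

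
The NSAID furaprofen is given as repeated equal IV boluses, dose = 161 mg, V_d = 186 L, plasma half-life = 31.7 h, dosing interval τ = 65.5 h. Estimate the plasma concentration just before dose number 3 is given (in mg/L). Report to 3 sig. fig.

0.256 mg/L

C₀ per dose = Dose / Vd = 161 / 186 = 0.8656 mg/L
k = ln2 / t½ = 0.693147 / 31.7 = 0.02187 h⁻¹
Fraction remaining after one interval: r = e^(−kτ) = e^(−0.02187 × 65.5) = 0.2387
Before dose 3, 2 doses have been given (aged 1τ, 2τ).
C_trough = C₀ × (r + r²) = 0.8656 × (0.2387 + 0.05698) = 0.2559 mg/L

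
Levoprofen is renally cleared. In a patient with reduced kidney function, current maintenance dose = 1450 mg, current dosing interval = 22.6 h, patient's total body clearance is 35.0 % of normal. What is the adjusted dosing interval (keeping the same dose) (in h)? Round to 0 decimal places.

To keep the same average steady-state level, dosing rate must scale with clearance.
CL ratio = 35.0 / 100 = 0.3500
New interval (same dose) = 22.6 / 0.3500 = 64.57 h

65 h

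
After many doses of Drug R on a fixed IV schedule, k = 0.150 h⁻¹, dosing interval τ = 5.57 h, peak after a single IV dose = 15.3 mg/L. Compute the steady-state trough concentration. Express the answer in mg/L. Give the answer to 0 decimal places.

12 mg/L

e^(−kτ) = e^(−0.1500 × 5.57) = 0.4337
Accumulation ratio R = 1 / (1 − e^(−kτ)) = 1 / (1 − 0.4337) = 1.766
Steady-state trough = C₀ × R × e^(−kτ) = 15.3 × 1.766 × 0.4337 = 11.72 mg/L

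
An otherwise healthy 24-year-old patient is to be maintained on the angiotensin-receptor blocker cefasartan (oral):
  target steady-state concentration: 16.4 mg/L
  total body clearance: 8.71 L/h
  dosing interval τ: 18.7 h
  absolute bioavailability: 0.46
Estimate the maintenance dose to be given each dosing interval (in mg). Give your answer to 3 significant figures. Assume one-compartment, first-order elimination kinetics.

5810 mg

At steady state, F × (Dose/τ) = Css × CL.
Dose = Css × CL × τ / F = 16.4 × 8.710 × 18.7 / 0.46 = 5807 mg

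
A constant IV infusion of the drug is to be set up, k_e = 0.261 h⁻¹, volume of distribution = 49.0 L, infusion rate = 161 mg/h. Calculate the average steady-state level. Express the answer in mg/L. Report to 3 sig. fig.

12.6 mg/L

CL = k × Vd = 0.2610 × 49.0 = 12.79 L/h
At steady state Css = R₀ / CL = 161 / 12.79 = 12.59 mg/L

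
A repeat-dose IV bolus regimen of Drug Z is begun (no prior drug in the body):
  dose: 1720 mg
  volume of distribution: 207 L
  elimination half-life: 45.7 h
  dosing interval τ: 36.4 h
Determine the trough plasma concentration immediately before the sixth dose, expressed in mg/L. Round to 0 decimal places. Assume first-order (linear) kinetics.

11 mg/L

C₀ per dose = Dose / Vd = 1720 / 207 = 8.309 mg/L
k = ln2 / t½ = 0.693147 / 45.7 = 0.01517 h⁻¹
Fraction remaining after one interval: r = e^(−kτ) = e^(−0.01517 × 36.4) = 0.5757
Before dose 6, 5 doses have been given (aged 1τ, 2τ, 3τ, 4τ, 5τ).
C_trough = C₀ × (r + r² + … + r^5) = C₀ × r(1−r^5)/(1−r)
        = 8.309 × 0.5757 × (1 − 0.06324) / (1 − 0.5757) = 10.56 mg/L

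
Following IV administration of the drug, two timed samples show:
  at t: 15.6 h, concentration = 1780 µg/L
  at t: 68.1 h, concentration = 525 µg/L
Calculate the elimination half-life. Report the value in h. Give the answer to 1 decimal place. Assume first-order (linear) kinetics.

29.8 h

k = ln(C₁/C₂) / (t₂ − t₁) = ln(1780/525) / (68.1 − 15.6)
  = 1.221 / 52.50 = 0.02326 h⁻¹
t½ = ln2 / k = 0.693147 / 0.02326 = 29.80 h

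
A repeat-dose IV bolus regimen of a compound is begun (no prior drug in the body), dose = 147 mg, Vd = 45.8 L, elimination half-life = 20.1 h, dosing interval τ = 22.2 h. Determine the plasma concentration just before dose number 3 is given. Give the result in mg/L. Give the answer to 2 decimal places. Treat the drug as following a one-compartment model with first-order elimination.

2.19 mg/L

C₀ per dose = Dose / Vd = 147 / 45.8 = 3.210 mg/L
k = ln2 / t½ = 0.693147 / 20.1 = 0.03448 h⁻¹
Fraction remaining after one interval: r = e^(−kτ) = e^(−0.03448 × 22.2) = 0.4651
Before dose 3, 2 doses have been given (aged 1τ, 2τ).
C_trough = C₀ × (r + r²) = 3.210 × (0.4651 + 0.2163) = 2.187 mg/L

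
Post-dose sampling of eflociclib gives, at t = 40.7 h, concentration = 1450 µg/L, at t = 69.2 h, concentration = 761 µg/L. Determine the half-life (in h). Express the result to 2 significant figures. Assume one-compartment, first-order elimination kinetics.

k = ln(C₁/C₂) / (t₂ − t₁) = ln(1450/761) / (69.2 − 40.7)
  = 0.6447 / 28.50 = 0.02262 h⁻¹
t½ = ln2 / k = 0.693147 / 0.02262 = 30.64 h

31 h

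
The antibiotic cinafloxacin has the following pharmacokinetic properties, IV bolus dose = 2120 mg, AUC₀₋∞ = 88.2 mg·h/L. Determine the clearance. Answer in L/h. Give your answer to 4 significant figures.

CL = Dose / AUC = 2120 / 88.2 = 24.04 L/h

24.04 L/h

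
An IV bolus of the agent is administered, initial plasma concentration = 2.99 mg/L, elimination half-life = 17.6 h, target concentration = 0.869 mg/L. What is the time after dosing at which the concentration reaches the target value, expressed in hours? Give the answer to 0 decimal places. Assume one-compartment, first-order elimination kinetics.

k = ln2 / t½ = 0.693147 / 17.6 = 0.03938 h⁻¹
t = ln(C₀ / C) / k = ln(2.990 / 0.869) / 0.03938
  = ln(3.441) / 0.03938 = 1.236 / 0.03938 = 31.39 h

31 h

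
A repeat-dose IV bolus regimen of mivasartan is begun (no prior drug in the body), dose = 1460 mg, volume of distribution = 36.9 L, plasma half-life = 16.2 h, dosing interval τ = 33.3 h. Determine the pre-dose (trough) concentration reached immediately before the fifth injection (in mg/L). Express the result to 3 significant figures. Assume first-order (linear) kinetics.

12.5 mg/L

C₀ per dose = Dose / Vd = 1460 / 36.9 = 39.57 mg/L
k = ln2 / t½ = 0.693147 / 16.2 = 0.04279 h⁻¹
Fraction remaining after one interval: r = e^(−kτ) = e^(−0.04279 × 33.3) = 0.2405
Before dose 5, 4 doses have been given (aged 1τ, 2τ, 3τ, 4τ).
C_trough = C₀ × (r + r² + … + r^4) = C₀ × r(1−r^4)/(1−r)
        = 39.57 × 0.2405 × (1 − 0.003345) / (1 − 0.2405) = 12.49 mg/L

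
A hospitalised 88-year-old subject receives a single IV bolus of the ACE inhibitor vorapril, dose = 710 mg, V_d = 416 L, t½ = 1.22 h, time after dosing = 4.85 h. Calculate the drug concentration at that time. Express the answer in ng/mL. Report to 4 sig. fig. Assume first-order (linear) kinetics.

C₀ = Dose / Vd = 710.0 / 416 = 1.707 mg/L
k = ln2 / t½ = 0.693147 / 1.22 = 0.5682 h⁻¹
C = C₀ · e^(−k·t) = 1.707 × e^(−0.5682 × 4.85)
  = 1.707 × 0.06356 = 0.1085 mg/L
Convert: 0.1085 mg/L × 1000 = 108.5 ng/mL

108.5 ng/mL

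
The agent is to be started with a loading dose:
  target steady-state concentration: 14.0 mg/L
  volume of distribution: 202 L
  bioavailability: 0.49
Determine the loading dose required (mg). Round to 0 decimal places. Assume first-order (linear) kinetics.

5771 mg

LD = Css × Vd / F = 14.0 × 202 / 0.49 = 5771 mg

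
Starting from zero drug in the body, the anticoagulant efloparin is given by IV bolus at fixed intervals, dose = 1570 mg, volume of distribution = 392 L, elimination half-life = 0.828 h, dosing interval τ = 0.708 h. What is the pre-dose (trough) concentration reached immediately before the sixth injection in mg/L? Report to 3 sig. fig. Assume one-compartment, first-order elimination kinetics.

4.70 mg/L

C₀ per dose = Dose / Vd = 1570 / 392 = 4.005 mg/L
k = ln2 / t½ = 0.693147 / 0.828 = 0.8371 h⁻¹
Fraction remaining after one interval: r = e^(−kτ) = e^(−0.8371 × 0.708) = 0.5529
Before dose 6, 5 doses have been given (aged 1τ, 2τ, 3τ, 4τ, 5τ).
C_trough = C₀ × (r + r² + … + r^5) = C₀ × r(1−r^5)/(1−r)
        = 4.005 × 0.5529 × (1 − 0.05167) / (1 − 0.5529) = 4.697 mg/L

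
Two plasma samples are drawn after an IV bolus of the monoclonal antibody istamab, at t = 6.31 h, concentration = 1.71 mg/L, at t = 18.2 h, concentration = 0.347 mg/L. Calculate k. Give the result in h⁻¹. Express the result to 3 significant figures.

k = ln(C₁/C₂) / (t₂ − t₁) = ln(1.71/0.347) / (18.2 − 6.31)
  = 1.595 / 11.89 = 0.1341 h⁻¹

0.134 h⁻¹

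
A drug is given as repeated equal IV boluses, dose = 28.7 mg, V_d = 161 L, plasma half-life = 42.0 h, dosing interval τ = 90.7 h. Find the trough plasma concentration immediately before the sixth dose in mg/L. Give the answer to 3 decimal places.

C₀ per dose = Dose / Vd = 28.7 / 161 = 0.1783 mg/L
k = ln2 / t½ = 0.693147 / 42.0 = 0.01650 h⁻¹
Fraction remaining after one interval: r = e^(−kτ) = e^(−0.01650 × 90.7) = 0.2239
Before dose 6, 5 doses have been given (aged 1τ, 2τ, 3τ, 4τ, 5τ).
C_trough = C₀ × (r + r² + … + r^5) = C₀ × r(1−r^5)/(1−r)
        = 0.1783 × 0.2239 × (1 − 0.0005627) / (1 − 0.2239) = 0.05141 mg/L

0.051 mg/L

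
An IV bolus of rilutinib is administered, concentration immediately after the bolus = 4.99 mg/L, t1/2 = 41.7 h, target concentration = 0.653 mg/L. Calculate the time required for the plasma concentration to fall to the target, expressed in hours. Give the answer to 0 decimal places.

122 h

k = ln2 / t½ = 0.693147 / 41.7 = 0.01662 h⁻¹
t = ln(C₀ / C) / k = ln(4.990 / 0.653) / 0.01662
  = ln(7.642) / 0.01662 = 2.034 / 0.01662 = 122.4 h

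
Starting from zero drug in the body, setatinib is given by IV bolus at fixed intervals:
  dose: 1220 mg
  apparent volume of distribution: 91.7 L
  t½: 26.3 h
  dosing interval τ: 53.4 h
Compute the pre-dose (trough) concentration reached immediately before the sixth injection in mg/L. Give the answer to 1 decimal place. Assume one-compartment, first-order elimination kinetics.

4.3 mg/L

C₀ per dose = Dose / Vd = 1220 / 91.7 = 13.30 mg/L
k = ln2 / t½ = 0.693147 / 26.3 = 0.02636 h⁻¹
Fraction remaining after one interval: r = e^(−kτ) = e^(−0.02636 × 53.4) = 0.2447
Before dose 6, 5 doses have been given (aged 1τ, 2τ, 3τ, 4τ, 5τ).
C_trough = C₀ × (r + r² + … + r^5) = C₀ × r(1−r^5)/(1−r)
        = 13.30 × 0.2447 × (1 − 0.0008773) / (1 − 0.2447) = 4.305 mg/L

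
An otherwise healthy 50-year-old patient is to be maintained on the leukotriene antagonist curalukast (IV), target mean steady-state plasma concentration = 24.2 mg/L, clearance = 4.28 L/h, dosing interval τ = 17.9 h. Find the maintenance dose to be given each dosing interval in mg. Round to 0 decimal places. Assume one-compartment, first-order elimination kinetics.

1854 mg

At steady state, Dose/τ = Css × CL.
Dose = Css × CL × τ = 24.2 × 4.280 × 17.9 = 1854 mg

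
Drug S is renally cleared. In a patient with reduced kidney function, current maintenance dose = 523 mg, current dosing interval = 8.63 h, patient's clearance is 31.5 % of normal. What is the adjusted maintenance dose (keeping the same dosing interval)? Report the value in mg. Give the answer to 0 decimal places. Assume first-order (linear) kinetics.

165 mg

To keep the same average steady-state level, dosing rate must scale with clearance.
CL ratio = 31.5 / 100 = 0.3150
New dose (same interval) = 523 × 0.3150 = 164.7 mg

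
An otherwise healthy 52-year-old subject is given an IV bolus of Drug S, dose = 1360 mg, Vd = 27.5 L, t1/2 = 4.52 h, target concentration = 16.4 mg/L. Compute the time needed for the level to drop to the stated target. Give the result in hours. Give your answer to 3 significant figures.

7.20 h

C₀ = Dose / Vd = 1360 / 27.5 = 49.45 mg/L
k = ln2 / t½ = 0.693147 / 4.52 = 0.1534 h⁻¹
t = ln(C₀ / C) / k = ln(49.45 / 16.4) / 0.1534
  = ln(3.015) / 0.1534 = 1.104 / 0.1534 = 7.197 h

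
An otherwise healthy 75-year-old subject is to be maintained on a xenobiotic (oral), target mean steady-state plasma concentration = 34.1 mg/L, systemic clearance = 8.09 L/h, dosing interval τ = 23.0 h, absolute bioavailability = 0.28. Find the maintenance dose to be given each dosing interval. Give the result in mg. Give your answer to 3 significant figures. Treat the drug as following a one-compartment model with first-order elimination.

22700 mg

At steady state, F × (Dose/τ) = Css × CL.
Dose = Css × CL × τ / F = 34.1 × 8.090 × 23.0 / 0.28 = 22660 mg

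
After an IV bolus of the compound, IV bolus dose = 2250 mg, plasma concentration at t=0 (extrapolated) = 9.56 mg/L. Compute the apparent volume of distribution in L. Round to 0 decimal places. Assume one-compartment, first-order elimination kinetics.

Vd = Dose / C₀ = 2250 / 9.56 = 235.4 L

235 L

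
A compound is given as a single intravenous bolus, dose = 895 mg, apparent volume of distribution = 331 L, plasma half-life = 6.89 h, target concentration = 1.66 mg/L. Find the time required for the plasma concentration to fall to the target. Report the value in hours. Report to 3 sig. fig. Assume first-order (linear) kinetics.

4.85 h

C₀ = Dose / Vd = 895.0 / 331 = 2.704 mg/L
k = ln2 / t½ = 0.693147 / 6.89 = 0.1006 h⁻¹
t = ln(C₀ / C) / k = ln(2.704 / 1.66) / 0.1006
  = ln(1.629) / 0.1006 = 0.4880 / 0.1006 = 4.851 h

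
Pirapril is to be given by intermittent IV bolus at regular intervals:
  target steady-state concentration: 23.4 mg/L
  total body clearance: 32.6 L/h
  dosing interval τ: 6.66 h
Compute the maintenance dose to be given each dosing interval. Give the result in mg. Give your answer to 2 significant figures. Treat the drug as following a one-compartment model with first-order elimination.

5100 mg

At steady state, Dose/τ = Css × CL.
Dose = Css × CL × τ = 23.4 × 32.60 × 6.66 = 5081 mg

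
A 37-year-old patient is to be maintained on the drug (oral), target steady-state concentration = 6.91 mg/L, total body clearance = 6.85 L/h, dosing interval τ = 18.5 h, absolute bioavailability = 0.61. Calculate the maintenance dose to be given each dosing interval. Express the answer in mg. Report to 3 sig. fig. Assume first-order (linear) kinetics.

At steady state, F × (Dose/τ) = Css × CL.
Dose = Css × CL × τ / F = 6.91 × 6.850 × 18.5 / 0.61 = 1436 mg

1440 mg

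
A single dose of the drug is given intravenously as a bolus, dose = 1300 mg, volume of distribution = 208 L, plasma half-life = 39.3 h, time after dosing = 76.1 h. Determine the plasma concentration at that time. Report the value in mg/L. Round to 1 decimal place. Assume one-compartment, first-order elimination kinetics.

C₀ = Dose / Vd = 1300 / 208 = 6.250 mg/L
k = ln2 / t½ = 0.693147 / 39.3 = 0.01764 h⁻¹
C = C₀ · e^(−k·t) = 6.250 × e^(−0.01764 × 76.1)
  = 6.250 × 0.2612 = 1.633 mg/L

1.6 mg/L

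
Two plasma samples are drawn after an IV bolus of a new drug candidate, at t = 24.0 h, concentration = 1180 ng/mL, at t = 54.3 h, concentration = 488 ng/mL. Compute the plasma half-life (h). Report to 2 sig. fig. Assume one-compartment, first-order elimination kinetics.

24 h

k = ln(C₁/C₂) / (t₂ − t₁) = ln(1180/488) / (54.3 − 24.0)
  = 0.8830 / 30.30 = 0.02914 h⁻¹
t½ = ln2 / k = 0.693147 / 0.02914 = 23.79 h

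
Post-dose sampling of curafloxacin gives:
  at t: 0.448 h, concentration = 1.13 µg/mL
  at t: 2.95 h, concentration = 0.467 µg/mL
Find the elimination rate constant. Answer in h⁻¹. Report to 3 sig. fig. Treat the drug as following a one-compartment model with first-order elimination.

0.353 h⁻¹

k = ln(C₁/C₂) / (t₂ − t₁) = ln(1.13/0.467) / (2.95 − 0.448)
  = 0.8836 / 2.502 = 0.3532 h⁻¹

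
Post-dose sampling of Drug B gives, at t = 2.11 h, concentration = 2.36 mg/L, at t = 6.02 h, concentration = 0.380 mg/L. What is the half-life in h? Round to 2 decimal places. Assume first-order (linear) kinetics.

k = ln(C₁/C₂) / (t₂ − t₁) = ln(2.36/0.380) / (6.02 − 2.11)
  = 1.826 / 3.910 = 0.4670 h⁻¹
t½ = ln2 / k = 0.693147 / 0.4670 = 1.484 h

1.48 h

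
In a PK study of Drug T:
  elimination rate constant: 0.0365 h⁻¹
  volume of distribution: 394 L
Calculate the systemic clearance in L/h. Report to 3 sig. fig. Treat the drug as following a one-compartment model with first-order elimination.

14.4 L/h

CL = k × Vd = 0.0365 × 394 = 14.38 L/h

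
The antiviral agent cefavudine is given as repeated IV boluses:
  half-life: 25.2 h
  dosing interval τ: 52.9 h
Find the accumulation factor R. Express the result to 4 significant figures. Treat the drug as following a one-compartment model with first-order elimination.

1.304

k = ln2 / t½ = 0.693147 / 25.2 = 0.02751 h⁻¹
e^(−kτ) = e^(−0.02751 × 52.9) = 0.2333
Accumulation ratio R = 1 / (1 − e^(−kτ)) = 1 / (1 − 0.2333) = 1.304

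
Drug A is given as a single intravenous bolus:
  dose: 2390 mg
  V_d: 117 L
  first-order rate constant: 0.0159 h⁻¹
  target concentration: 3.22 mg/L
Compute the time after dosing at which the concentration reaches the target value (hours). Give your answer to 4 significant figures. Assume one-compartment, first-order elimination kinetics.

C₀ = Dose / Vd = 2390 / 117 = 20.43 mg/L
t = ln(C₀ / C) / k = ln(20.43 / 3.22) / 0.01590
  = ln(6.345) / 0.01590 = 1.848 / 0.01590 = 116.2 h

116.2 h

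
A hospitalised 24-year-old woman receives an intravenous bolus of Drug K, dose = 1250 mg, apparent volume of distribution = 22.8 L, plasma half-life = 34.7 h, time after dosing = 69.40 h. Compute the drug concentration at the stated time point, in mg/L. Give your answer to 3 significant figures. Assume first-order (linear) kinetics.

C₀ = Dose / Vd = 1250 / 22.8 = 54.82 mg/L
k = ln2 / t½ = 0.693147 / 34.7 = 0.01998 h⁻¹
t / t½ = 69.40 / 34.7 = 2 half-lives
C = C₀ × (1/2)^2 = 54.82 × 0.2500 = 13.71 mg/L

13.7 mg/L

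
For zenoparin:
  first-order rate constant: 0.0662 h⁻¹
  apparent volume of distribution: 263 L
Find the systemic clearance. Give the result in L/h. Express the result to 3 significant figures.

CL = k × Vd = 0.0662 × 263 = 17.41 L/h

17.4 L/h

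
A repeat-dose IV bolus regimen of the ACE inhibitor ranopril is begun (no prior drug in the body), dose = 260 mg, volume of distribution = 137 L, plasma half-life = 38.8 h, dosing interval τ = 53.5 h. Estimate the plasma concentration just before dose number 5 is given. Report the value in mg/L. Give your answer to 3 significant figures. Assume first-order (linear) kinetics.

C₀ per dose = Dose / Vd = 260 / 137 = 1.898 mg/L
k = ln2 / t½ = 0.693147 / 38.8 = 0.01786 h⁻¹
Fraction remaining after one interval: r = e^(−kτ) = e^(−0.01786 × 53.5) = 0.3846
Before dose 5, 4 doses have been given (aged 1τ, 2τ, 3τ, 4τ).
C_trough = C₀ × (r + r² + … + r^4) = C₀ × r(1−r^4)/(1−r)
        = 1.898 × 0.3846 × (1 − 0.02188) / (1 − 0.3846) = 1.160 mg/L

1.16 mg/L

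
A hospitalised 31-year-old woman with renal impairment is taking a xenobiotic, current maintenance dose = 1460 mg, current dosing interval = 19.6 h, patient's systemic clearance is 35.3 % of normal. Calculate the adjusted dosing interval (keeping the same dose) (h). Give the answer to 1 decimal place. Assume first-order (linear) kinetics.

To keep the same average steady-state level, dosing rate must scale with clearance.
CL ratio = 35.3 / 100 = 0.3530
New interval (same dose) = 19.6 / 0.3530 = 55.52 h

55.5 h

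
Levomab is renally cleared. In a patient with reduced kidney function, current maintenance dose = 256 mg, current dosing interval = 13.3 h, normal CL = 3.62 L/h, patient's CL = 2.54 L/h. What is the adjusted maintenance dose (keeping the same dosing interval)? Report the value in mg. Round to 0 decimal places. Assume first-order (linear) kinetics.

To keep the same average steady-state level, dosing rate must scale with clearance.
CL ratio = 2.54 / 3.62 = 0.7017
New dose (same interval) = 256 × 0.7017 = 179.6 mg

180 mg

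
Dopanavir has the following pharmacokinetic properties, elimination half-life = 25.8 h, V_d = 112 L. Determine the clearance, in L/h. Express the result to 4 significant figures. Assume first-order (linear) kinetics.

k = ln2 / t½ = 0.693147 / 25.8 = 0.02687 h⁻¹
CL = k × Vd = 0.02687 × 112 = 3.009 L/h

3.009 L/h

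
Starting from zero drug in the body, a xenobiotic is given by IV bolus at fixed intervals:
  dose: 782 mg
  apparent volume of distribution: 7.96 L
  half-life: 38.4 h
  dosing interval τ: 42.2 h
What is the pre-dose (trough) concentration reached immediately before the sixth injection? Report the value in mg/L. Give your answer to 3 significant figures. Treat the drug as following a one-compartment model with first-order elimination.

C₀ per dose = Dose / Vd = 782 / 7.96 = 98.24 mg/L
k = ln2 / t½ = 0.693147 / 38.4 = 0.01805 h⁻¹
Fraction remaining after one interval: r = e^(−kτ) = e^(−0.01805 × 42.2) = 0.4669
Before dose 6, 5 doses have been given (aged 1τ, 2τ, 3τ, 4τ, 5τ).
C_trough = C₀ × (r + r² + … + r^5) = C₀ × r(1−r^5)/(1−r)
        = 98.24 × 0.4669 × (1 − 0.02219) / (1 − 0.4669) = 84.13 mg/L

84.1 mg/L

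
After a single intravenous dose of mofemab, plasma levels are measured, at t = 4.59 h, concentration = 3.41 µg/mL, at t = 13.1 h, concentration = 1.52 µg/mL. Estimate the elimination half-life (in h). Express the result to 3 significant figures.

7.30 h

k = ln(C₁/C₂) / (t₂ − t₁) = ln(3.41/1.52) / (13.1 − 4.59)
  = 0.8080 / 8.510 = 0.09495 h⁻¹
t½ = ln2 / k = 0.693147 / 0.09495 = 7.300 h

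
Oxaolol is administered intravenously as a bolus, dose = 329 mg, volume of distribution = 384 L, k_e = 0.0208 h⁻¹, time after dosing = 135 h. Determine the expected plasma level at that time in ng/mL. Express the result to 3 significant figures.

C₀ = Dose / Vd = 329.0 / 384 = 0.8568 mg/L
C = C₀ · e^(−k·t) = 0.8568 × e^(−0.02080 × 135)
  = 0.8568 × 0.06033 = 0.05169 mg/L
Convert: 0.05169 mg/L × 1000 = 51.69 ng/mL

51.7 ng/mL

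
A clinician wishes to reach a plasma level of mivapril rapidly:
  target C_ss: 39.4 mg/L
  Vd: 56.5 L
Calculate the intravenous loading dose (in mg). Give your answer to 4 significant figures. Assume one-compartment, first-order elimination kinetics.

2226 mg

LD = Css × Vd = 39.4 × 56.5 = 2226 mg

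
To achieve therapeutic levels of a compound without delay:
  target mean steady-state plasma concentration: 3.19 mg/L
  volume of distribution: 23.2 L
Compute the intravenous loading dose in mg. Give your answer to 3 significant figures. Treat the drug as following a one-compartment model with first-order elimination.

74.0 mg

LD = Css × Vd = 3.19 × 23.2 = 74.01 mg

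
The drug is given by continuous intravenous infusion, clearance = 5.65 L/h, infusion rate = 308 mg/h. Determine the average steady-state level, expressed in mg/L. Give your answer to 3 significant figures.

At steady state Css = R₀ / CL = 308 / 5.650 = 54.51 mg/L

54.5 mg/L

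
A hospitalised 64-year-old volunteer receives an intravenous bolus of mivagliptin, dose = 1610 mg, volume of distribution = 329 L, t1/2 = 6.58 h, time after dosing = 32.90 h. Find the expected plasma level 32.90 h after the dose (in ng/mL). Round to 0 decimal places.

153 ng/mL

C₀ = Dose / Vd = 1610 / 329 = 4.894 mg/L
k = ln2 / t½ = 0.693147 / 6.58 = 0.1053 h⁻¹
t / t½ = 32.90 / 6.58 = 5 half-lives
C = C₀ × (1/2)^5 = 4.894 × 0.03125 = 0.1529 mg/L
Convert: 0.1529 mg/L × 1000 = 152.9 ng/mL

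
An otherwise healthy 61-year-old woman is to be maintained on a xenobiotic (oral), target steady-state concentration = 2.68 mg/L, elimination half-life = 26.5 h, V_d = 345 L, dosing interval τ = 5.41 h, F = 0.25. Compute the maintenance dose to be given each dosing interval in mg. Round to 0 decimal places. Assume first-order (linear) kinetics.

523 mg

k = ln2 / t½ = 0.693147 / 26.5 = 0.02616 h⁻¹
CL = k × Vd = 0.02616 × 345 = 9.025 L/h
At steady state, F × (Dose/τ) = Css × CL.
Dose = Css × CL × τ / F = 2.68 × 9.025 × 5.41 / 0.25 = 523.4 mg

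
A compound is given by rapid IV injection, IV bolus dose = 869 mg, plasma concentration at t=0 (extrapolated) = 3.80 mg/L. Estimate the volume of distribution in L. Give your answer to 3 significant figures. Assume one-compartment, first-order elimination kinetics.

229 L

Vd = Dose / C₀ = 869.0 / 3.80 = 228.7 L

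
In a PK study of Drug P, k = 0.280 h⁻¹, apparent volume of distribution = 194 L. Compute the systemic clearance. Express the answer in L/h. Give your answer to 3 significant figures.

CL = k × Vd = 0.280 × 194 = 54.32 L/h

54.3 L/h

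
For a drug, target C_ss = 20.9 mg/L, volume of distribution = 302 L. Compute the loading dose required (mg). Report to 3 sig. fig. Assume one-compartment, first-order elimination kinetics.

LD = Css × Vd = 20.9 × 302 = 6312 mg

6310 mg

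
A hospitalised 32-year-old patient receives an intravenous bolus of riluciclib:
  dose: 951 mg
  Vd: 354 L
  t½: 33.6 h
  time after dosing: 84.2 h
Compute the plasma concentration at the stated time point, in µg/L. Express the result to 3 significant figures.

C₀ = Dose / Vd = 951.0 / 354 = 2.686 mg/L
k = ln2 / t½ = 0.693147 / 33.6 = 0.02063 h⁻¹
C = C₀ · e^(−k·t) = 2.686 × e^(−0.02063 × 84.2)
  = 2.686 × 0.1760 = 0.4727 mg/L
Convert: 0.4727 mg/L × 1000 = 472.7 µg/L

473 µg/L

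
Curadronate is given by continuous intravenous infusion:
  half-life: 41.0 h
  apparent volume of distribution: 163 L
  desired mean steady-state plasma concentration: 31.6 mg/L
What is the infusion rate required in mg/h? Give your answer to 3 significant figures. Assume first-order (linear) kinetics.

87.1 mg/h

k = ln2 / t½ = 0.693147 / 41.0 = 0.01691 h⁻¹
CL = k × Vd = 0.01691 × 163 = 2.756 L/h
At steady state, infusion rate R₀ = Css × CL = 31.6 × 2.756 = 87.09 mg/h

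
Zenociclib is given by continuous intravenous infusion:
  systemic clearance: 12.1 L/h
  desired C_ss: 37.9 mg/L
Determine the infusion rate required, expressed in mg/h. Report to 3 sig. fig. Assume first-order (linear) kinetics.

At steady state, infusion rate R₀ = Css × CL = 37.9 × 12.10 = 458.6 mg/h

459 mg/h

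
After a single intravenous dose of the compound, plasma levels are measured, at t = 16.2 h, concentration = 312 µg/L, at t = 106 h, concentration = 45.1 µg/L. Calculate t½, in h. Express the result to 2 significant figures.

k = ln(C₁/C₂) / (t₂ − t₁) = ln(312/45.1) / (106 − 16.2)
  = 1.934 / 89.80 = 0.02154 h⁻¹
t½ = ln2 / k = 0.693147 / 0.02154 = 32.18 h

32 h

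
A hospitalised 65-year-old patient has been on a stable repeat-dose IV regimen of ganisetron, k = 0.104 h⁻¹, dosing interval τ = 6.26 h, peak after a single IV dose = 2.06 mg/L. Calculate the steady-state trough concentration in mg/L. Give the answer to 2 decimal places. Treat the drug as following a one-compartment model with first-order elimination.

2.25 mg/L

e^(−kτ) = e^(−0.1040 × 6.26) = 0.5215
Accumulation ratio R = 1 / (1 − e^(−kτ)) = 1 / (1 − 0.5215) = 2.090
Steady-state trough = C₀ × R × e^(−kτ) = 2.06 × 2.090 × 0.5215 = 2.245 mg/L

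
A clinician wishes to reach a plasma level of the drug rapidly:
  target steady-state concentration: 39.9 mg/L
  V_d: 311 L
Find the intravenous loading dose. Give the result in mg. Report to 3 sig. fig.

12400 mg

LD = Css × Vd = 39.9 × 311 = 12410 mg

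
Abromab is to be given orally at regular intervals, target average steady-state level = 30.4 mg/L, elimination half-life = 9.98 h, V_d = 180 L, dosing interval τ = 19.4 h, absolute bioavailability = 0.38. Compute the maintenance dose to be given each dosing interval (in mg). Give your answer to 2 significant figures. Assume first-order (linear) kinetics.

k = ln2 / t½ = 0.693147 / 9.98 = 0.06945 h⁻¹
CL = k × Vd = 0.06945 × 180 = 12.50 L/h
At steady state, F × (Dose/τ) = Css × CL.
Dose = Css × CL × τ / F = 30.4 × 12.50 × 19.4 / 0.38 = 19400 mg

19000 mg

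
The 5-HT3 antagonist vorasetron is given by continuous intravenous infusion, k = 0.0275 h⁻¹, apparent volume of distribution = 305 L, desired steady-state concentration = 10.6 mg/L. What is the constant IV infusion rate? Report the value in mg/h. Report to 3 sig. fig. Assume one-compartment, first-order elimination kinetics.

88.9 mg/h

CL = k × Vd = 0.02750 × 305 = 8.388 L/h
At steady state, infusion rate R₀ = Css × CL = 10.6 × 8.388 = 88.91 mg/h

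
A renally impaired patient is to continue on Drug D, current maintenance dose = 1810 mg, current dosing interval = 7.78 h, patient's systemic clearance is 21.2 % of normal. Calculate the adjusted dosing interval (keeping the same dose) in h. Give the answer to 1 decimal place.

36.7 h

To keep the same average steady-state level, dosing rate must scale with clearance.
CL ratio = 21.2 / 100 = 0.2120
New interval (same dose) = 7.78 / 0.2120 = 36.70 h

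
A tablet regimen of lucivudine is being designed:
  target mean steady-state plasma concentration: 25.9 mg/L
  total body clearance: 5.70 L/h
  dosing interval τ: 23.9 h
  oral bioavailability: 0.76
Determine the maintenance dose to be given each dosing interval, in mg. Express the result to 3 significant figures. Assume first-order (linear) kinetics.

4640 mg

At steady state, F × (Dose/τ) = Css × CL.
Dose = Css × CL × τ / F = 25.9 × 5.700 × 23.9 / 0.76 = 4643 mg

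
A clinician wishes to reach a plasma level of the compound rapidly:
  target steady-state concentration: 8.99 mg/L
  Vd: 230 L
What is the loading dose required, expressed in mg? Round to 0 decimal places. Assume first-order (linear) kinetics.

2068 mg

LD = Css × Vd = 8.99 × 230 = 2068 mg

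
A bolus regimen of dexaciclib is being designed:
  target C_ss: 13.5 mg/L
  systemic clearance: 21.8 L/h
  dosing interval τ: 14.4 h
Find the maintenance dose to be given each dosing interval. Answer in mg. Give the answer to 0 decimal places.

At steady state, Dose/τ = Css × CL.
Dose = Css × CL × τ = 13.5 × 21.80 × 14.4 = 4238 mg

4238 mg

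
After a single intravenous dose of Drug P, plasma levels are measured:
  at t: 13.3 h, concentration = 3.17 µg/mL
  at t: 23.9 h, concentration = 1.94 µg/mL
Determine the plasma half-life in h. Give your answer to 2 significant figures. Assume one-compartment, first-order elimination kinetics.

k = ln(C₁/C₂) / (t₂ − t₁) = ln(3.17/1.94) / (23.9 − 13.3)
  = 0.4910 / 10.60 = 0.04632 h⁻¹
t½ = ln2 / k = 0.693147 / 0.04632 = 14.96 h

15 h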